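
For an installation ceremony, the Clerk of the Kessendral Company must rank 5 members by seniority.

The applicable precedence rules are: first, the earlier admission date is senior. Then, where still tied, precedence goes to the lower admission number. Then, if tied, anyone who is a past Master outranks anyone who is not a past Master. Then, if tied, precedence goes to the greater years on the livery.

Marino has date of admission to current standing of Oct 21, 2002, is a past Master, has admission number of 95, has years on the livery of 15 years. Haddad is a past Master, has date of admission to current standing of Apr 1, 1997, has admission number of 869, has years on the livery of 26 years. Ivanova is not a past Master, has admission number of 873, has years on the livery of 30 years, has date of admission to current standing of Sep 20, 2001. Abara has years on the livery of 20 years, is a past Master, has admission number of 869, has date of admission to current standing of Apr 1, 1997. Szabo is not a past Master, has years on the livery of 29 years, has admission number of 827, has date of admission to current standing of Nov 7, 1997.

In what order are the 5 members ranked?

By date of admission to current standing (earlier first): Haddad and Abara (both Apr 1, 1997); then Szabo (Nov 7, 1997); then Ivanova (Sep 20, 2001); then Marino (Oct 21, 2002).
Haddad and Abara both have admission number 869, so the next rule applies.
Haddad and Abara are each a past Master, so the next rule applies.
Among Haddad and Abara, by years on the livery (higher first): Haddad (26 years) before Abara (20 years).
Full order: Haddad, Abara, Szabo, Ivanova, Marino.

Haddad, Abara, Szabo, Ivanova, Marino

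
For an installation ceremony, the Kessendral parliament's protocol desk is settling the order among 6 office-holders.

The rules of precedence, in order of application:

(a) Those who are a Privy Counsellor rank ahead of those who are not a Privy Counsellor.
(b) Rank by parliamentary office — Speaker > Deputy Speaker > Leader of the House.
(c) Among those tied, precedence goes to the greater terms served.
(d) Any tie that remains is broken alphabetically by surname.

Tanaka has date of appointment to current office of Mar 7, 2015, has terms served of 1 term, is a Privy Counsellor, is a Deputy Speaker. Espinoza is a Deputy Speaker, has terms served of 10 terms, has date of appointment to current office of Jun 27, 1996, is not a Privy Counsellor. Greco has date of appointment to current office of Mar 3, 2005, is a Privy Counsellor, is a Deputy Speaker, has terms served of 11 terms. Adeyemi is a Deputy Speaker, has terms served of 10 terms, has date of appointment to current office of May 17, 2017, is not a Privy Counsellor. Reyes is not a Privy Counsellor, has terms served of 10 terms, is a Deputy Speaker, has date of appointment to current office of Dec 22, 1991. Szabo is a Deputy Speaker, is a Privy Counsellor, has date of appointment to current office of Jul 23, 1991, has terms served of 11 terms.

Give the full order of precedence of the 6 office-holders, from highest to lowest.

Greco, Szabo, Tanaka, Adeyemi, Espinoza, Reyes

By the first rule: Greco, Szabo and Tanaka (each a Privy Counsellor); then Adeyemi, Espinoza and Reyes (each not a Privy Counsellor).
Greco, Szabo and Tanaka are each Deputy Speaker, so the next rule applies.
Among Greco, Szabo and Tanaka, by terms served (higher first): Greco and Szabo (11 terms) before Tanaka (1 term).
Among Greco and Szabo, alphabetically by surname: Greco before Szabo.
Adeyemi, Espinoza and Reyes are each Deputy Speaker, so the next rule applies.
Adeyemi, Espinoza and Reyes all have terms served 10 terms, so the next rule applies.
Among Adeyemi, Espinoza and Reyes, alphabetically by surname: Adeyemi before Espinoza before Reyes.
Full order: Greco, Szabo, Tanaka, Adeyemi, Espinoza, Reyes.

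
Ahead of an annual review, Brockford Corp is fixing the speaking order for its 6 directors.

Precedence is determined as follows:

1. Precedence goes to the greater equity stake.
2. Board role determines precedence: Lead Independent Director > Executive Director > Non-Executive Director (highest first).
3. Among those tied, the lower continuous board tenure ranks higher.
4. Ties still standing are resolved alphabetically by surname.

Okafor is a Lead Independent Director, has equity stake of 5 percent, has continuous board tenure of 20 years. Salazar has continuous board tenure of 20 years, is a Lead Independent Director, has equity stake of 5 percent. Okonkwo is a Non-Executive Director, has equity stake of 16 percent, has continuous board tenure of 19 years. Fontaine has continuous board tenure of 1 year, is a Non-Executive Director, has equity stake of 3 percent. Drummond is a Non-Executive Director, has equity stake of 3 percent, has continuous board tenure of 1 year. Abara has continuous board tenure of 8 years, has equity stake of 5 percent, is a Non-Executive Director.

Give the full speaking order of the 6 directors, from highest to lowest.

By equity stake (higher first): Okonkwo (16 percent); then Okafor, Salazar and Abara (each 5 percent); then Drummond and Fontaine (both 3 percent).
Among Okafor, Salazar and Abara, by board role: Okafor and Salazar (Lead Independent Director) before Abara (Non-Executive Director).
Okafor and Salazar both have continuous board tenure 20 years, so the next rule applies.
Among Okafor and Salazar, alphabetically by surname: Okafor before Salazar.
Drummond and Fontaine are each Non-Executive Director, so the next rule applies.
Drummond and Fontaine both have continuous board tenure 1 year, so the next rule applies.
Among Drummond and Fontaine, alphabetically by surname: Drummond before Fontaine.
Full order: Okonkwo, Okafor, Salazar, Abara, Drummond, Fontaine.

Okonkwo, Okafor, Salazar, Abara, Drummond, Fontaine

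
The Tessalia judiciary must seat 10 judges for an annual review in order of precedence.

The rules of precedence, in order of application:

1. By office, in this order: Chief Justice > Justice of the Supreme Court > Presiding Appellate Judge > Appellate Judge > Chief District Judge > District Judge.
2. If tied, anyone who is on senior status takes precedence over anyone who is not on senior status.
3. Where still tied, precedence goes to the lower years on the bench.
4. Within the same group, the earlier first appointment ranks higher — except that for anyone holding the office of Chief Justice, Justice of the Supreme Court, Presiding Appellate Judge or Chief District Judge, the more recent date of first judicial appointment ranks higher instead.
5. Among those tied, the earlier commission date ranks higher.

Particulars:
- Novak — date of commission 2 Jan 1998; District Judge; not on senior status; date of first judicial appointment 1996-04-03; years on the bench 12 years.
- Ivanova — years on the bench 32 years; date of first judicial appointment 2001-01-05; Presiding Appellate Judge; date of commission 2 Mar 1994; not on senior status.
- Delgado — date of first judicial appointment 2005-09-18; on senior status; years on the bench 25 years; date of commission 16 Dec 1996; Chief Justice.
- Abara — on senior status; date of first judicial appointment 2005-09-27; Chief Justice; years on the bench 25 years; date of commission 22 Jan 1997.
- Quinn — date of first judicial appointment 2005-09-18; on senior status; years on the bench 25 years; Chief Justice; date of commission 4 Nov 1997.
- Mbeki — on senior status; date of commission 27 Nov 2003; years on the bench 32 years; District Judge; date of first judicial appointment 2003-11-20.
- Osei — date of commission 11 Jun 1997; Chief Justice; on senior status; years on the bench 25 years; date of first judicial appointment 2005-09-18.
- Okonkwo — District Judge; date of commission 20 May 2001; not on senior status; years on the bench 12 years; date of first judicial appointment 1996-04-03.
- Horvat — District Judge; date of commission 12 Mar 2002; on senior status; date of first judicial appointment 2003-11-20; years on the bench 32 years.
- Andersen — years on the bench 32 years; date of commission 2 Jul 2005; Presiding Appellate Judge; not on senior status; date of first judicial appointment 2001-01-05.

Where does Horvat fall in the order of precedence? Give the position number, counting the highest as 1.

By office: Abara, Delgado, Osei and Quinn (Chief Justice); then Ivanova and Andersen (Presiding Appellate Judge); then Horvat, Mbeki, Novak and Okonkwo (District Judge).
Abara, Delgado, Osei and Quinn are each on senior status, so the next rule applies.
Abara, Delgado, Osei and Quinn all have years on the bench 25 years, so the next rule applies.
Among Abara, Delgado, Osei and Quinn, by date of first judicial appointment (later first) (reversed rule for this group): Abara (2005-09-27) before Delgado, Osei and Quinn (2005-09-18).
Among Delgado, Osei and Quinn, by date of commission (earlier first): Delgado (16 Dec 1996) before Osei (11 Jun 1997) before Quinn (4 Nov 1997).
Ivanova and Andersen are each not on senior status, so the next rule applies.
Ivanova and Andersen both have years on the bench 32 years, so the next rule applies.
Ivanova and Andersen both have date of first judicial appointment 2001-01-05, so the next rule applies.
Among Ivanova and Andersen, by date of commission (earlier first): Ivanova (2 Mar 1994) before Andersen (2 Jul 2005).
Among Horvat, Mbeki, Novak and Okonkwo, on senior status before not on senior status: Horvat and Mbeki (on senior status) before Novak and Okonkwo (not on senior status).
Horvat and Mbeki both have years on the bench 32 years, so the next rule applies.
Horvat and Mbeki both have date of first judicial appointment 2003-11-20, so the next rule applies.
Among Horvat and Mbeki, by date of commission (earlier first): Horvat (12 Mar 2002) before Mbeki (27 Nov 2003).
Novak and Okonkwo both have years on the bench 12 years, so the next rule applies.
Novak and Okonkwo both have date of first judicial appointment 1996-04-03, so the next rule applies.
Among Novak and Okonkwo, by date of commission (earlier first): Novak (2 Jan 1998) before Okonkwo (20 May 2001).
Order: Abara, Delgado, Osei, Quinn, Ivanova, Andersen, Horvat, Mbeki, Novak, Okonkwo. So position 7.

7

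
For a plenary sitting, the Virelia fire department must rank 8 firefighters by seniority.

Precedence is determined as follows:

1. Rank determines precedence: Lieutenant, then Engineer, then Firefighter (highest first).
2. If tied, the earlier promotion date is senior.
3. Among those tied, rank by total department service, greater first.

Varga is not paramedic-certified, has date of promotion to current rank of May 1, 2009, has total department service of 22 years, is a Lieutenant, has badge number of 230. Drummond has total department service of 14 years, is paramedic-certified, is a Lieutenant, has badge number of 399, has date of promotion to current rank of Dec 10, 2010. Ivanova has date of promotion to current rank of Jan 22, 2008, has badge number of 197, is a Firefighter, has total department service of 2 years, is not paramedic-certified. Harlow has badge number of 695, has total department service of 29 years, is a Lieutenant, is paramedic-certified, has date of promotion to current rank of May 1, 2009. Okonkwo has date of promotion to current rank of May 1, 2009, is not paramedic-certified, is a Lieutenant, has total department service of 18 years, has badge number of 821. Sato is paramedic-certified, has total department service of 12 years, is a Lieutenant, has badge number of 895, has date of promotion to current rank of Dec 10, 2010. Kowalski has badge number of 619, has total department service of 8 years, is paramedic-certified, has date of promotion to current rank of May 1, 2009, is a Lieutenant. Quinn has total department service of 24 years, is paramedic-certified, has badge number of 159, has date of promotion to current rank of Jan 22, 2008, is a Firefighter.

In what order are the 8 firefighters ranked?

Harlow, Varga, Okonkwo, Kowalski, Drummond, Sato, Quinn, Ivanova

By rank: Harlow, Varga, Okonkwo, Kowalski, Drummond and Sato (Lieutenant); then Quinn and Ivanova (Firefighter).
Among Harlow, Varga, Okonkwo, Kowalski, Drummond and Sato, by date of promotion to current rank (earlier first): Harlow, Varga, Okonkwo and Kowalski (May 1, 2009) before Drummond and Sato (Dec 10, 2010).
Among Harlow, Varga, Okonkwo and Kowalski, by total department service (higher first): Harlow (29 years) before Varga (22 years) before Okonkwo (18 years) before Kowalski (8 years).
Among Drummond and Sato, by total department service (higher first): Drummond (14 years) before Sato (12 years).
Quinn and Ivanova both have date of promotion to current rank Jan 22, 2008, so the next rule applies.
Among Quinn and Ivanova, by total department service (higher first): Quinn (24 years) before Ivanova (2 years).
Full order: Harlow, Varga, Okonkwo, Kowalski, Drummond, Sato, Quinn, Ivanova.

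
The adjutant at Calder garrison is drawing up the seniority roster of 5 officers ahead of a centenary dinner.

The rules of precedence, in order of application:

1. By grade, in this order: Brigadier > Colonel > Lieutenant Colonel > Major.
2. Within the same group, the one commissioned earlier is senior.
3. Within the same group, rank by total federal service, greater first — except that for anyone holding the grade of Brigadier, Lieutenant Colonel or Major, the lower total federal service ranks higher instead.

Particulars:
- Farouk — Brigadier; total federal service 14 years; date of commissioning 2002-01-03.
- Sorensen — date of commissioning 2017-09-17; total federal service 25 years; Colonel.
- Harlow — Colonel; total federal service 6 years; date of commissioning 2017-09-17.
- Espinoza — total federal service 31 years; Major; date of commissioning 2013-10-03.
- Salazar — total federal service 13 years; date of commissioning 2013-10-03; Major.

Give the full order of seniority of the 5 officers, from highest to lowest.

Farouk, Sorensen, Harlow, Salazar, Espinoza

By grade: Farouk (Brigadier); then Sorensen and Harlow (Colonel); then Salazar and Espinoza (Major).
Sorensen and Harlow both have date of commissioning 2017-09-17, so the next rule applies.
Among Sorensen and Harlow, by total federal service (higher first): Sorensen (25 years) before Harlow (6 years).
Salazar and Espinoza both have date of commissioning 2013-10-03, so the next rule applies.
Among Salazar and Espinoza, by total federal service (lower first) (reversed rule for this group): Salazar (13 years) before Espinoza (31 years).
Full order: Farouk, Sorensen, Harlow, Salazar, Espinoza.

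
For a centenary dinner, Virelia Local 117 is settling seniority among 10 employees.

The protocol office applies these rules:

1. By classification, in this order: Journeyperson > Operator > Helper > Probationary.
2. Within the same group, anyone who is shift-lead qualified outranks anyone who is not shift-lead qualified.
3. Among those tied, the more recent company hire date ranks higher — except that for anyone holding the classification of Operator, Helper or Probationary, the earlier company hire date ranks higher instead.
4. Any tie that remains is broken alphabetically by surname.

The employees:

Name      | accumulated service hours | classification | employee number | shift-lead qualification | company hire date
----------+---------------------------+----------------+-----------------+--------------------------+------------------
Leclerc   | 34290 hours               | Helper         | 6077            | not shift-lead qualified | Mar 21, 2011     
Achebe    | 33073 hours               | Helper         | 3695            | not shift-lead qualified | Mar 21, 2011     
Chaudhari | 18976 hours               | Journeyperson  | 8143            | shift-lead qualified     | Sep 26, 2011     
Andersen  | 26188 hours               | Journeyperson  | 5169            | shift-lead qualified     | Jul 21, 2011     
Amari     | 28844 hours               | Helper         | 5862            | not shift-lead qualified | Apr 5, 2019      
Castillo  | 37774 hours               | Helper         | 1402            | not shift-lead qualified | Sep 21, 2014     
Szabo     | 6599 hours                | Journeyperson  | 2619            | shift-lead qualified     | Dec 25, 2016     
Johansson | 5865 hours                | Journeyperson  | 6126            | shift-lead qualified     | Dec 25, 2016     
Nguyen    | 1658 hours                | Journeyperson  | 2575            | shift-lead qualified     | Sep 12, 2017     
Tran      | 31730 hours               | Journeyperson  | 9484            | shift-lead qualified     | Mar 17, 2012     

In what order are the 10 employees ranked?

By classification: Nguyen, Johansson, Szabo, Tran, Chaudhari and Andersen (Journeyperson); then Achebe, Leclerc, Castillo and Amari (Helper).
Nguyen, Johansson, Szabo, Tran, Chaudhari and Andersen are each shift-lead qualified, so the next rule applies.
Among Nguyen, Johansson, Szabo, Tran, Chaudhari and Andersen, by company hire date (later first): Nguyen (Sep 12, 2017) before Johansson and Szabo (Dec 25, 2016) before Tran (Mar 17, 2012) before Chaudhari (Sep 26, 2011) before Andersen (Jul 21, 2011).
Among Johansson and Szabo, alphabetically by surname: Johansson before Szabo.
Achebe, Leclerc, Castillo and Amari are each not shift-lead qualified, so the next rule applies.
Among Achebe, Leclerc, Castillo and Amari, by company hire date (earlier first) (reversed rule for this group): Achebe and Leclerc (Mar 21, 2011) before Castillo (Sep 21, 2014) before Amari (Apr 5, 2019).
Among Achebe and Leclerc, alphabetically by surname: Achebe before Leclerc.
Full order: Nguyen, Johansson, Szabo, Tran, Chaudhari, Andersen, Achebe, Leclerc, Castillo, Amari.

Nguyen, Johansson, Szabo, Tran, Chaudhari, Andersen, Achebe, Leclerc, Castillo, Amari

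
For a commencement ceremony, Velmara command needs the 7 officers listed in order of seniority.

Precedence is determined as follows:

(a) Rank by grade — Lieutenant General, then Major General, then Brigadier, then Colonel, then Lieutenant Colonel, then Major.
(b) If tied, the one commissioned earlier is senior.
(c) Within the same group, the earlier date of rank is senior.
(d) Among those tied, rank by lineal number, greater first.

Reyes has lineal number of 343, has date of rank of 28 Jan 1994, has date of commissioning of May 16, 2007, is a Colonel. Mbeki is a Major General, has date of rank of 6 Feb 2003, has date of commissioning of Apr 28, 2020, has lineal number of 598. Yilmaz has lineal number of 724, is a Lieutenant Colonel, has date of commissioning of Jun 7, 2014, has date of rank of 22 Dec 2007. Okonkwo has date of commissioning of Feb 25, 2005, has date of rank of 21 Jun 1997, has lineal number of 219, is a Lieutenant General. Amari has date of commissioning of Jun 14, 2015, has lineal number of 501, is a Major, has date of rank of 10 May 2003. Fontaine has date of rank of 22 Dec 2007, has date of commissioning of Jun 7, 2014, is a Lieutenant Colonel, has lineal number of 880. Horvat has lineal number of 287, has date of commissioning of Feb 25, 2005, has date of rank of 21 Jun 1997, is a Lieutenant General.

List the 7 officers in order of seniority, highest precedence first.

By grade: Horvat and Okonkwo (Lieutenant General); then Mbeki (Major General); then Reyes (Colonel); then Fontaine and Yilmaz (Lieutenant Colonel); then Amari (Major).
Horvat and Okonkwo both have date of commissioning Feb 25, 2005, so the next rule applies.
Horvat and Okonkwo both have date of rank 21 Jun 1997, so the next rule applies.
Among Horvat and Okonkwo, by lineal number (higher first): Horvat (287) before Okonkwo (219).
Fontaine and Yilmaz both have date of commissioning Jun 7, 2014, so the next rule applies.
Fontaine and Yilmaz both have date of rank 22 Dec 2007, so the next rule applies.
Among Fontaine and Yilmaz, by lineal number (higher first): Fontaine (880) before Yilmaz (724).
Full order: Horvat, Okonkwo, Mbeki, Reyes, Fontaine, Yilmaz, Amari.

Horvat, Okonkwo, Mbeki, Reyes, Fontaine, Yilmaz, Amari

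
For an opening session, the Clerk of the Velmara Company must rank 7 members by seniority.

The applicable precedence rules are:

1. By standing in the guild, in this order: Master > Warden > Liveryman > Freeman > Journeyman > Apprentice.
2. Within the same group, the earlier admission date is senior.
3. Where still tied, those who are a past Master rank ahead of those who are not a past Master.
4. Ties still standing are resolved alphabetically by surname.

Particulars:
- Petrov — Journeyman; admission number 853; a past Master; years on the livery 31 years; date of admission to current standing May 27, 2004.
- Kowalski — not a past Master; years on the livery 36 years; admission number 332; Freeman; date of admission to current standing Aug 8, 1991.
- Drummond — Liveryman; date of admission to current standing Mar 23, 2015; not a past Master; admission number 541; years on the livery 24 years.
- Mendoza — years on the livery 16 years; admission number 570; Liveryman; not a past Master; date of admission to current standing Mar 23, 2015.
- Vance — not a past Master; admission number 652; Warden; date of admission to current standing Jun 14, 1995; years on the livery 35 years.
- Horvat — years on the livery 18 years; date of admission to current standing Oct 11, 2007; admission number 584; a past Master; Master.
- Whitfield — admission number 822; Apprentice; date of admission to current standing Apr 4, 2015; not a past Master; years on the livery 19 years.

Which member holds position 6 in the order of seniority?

By standing in the guild: Horvat (Master); then Vance (Warden); then Drummond and Mendoza (Liveryman); then Kowalski (Freeman); then Petrov (Journeyman); then Whitfield (Apprentice).
Drummond and Mendoza both have date of admission to current standing Mar 23, 2015, so the next rule applies.
Drummond and Mendoza are each not a past Master, so the next rule applies.
Among Drummond and Mendoza, alphabetically by surname: Drummond before Mendoza.
Order: Horvat, Vance, Drummond, Mendoza, Kowalski, Petrov, Whitfield.

Petrov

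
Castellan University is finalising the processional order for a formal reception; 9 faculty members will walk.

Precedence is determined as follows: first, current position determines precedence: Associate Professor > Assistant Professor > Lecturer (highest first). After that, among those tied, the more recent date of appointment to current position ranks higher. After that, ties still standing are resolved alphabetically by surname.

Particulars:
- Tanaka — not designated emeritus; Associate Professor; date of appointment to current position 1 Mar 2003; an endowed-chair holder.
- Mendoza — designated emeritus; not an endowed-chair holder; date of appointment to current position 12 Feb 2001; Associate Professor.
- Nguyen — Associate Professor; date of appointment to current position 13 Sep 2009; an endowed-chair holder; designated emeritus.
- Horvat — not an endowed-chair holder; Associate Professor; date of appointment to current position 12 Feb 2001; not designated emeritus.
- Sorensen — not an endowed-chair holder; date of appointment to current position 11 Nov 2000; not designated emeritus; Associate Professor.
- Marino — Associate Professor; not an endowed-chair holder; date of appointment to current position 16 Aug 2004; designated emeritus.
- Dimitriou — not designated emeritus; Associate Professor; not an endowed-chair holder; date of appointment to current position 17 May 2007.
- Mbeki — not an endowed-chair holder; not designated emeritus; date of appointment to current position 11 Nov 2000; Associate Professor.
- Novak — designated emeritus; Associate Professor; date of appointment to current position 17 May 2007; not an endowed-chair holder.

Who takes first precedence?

By current position: Nguyen, Dimitriou, Novak, Marino, Tanaka, Horvat, Mendoza, Mbeki and Sorensen (Associate Professor).
Among Nguyen, Dimitriou, Novak, Marino, Tanaka, Horvat, Mendoza, Mbeki and Sorensen, by date of appointment to current position (later first): Nguyen (13 Sep 2009) before Dimitriou and Novak (17 May 2007) before Marino (16 Aug 2004) before Tanaka (1 Mar 2003) before Horvat and Mendoza (12 Feb 2001) before Mbeki and Sorensen (11 Nov 2000).
Among Dimitriou and Novak, alphabetically by surname: Dimitriou before Novak.
Among Horvat and Mendoza, alphabetically by surname: Horvat before Mendoza.
Among Mbeki and Sorensen, alphabetically by surname: Mbeki before Sorensen.
Order: Nguyen, Dimitriou, Novak, Marino, Tanaka, Horvat, Mendoza, Mbeki, Sorensen.

Nguyen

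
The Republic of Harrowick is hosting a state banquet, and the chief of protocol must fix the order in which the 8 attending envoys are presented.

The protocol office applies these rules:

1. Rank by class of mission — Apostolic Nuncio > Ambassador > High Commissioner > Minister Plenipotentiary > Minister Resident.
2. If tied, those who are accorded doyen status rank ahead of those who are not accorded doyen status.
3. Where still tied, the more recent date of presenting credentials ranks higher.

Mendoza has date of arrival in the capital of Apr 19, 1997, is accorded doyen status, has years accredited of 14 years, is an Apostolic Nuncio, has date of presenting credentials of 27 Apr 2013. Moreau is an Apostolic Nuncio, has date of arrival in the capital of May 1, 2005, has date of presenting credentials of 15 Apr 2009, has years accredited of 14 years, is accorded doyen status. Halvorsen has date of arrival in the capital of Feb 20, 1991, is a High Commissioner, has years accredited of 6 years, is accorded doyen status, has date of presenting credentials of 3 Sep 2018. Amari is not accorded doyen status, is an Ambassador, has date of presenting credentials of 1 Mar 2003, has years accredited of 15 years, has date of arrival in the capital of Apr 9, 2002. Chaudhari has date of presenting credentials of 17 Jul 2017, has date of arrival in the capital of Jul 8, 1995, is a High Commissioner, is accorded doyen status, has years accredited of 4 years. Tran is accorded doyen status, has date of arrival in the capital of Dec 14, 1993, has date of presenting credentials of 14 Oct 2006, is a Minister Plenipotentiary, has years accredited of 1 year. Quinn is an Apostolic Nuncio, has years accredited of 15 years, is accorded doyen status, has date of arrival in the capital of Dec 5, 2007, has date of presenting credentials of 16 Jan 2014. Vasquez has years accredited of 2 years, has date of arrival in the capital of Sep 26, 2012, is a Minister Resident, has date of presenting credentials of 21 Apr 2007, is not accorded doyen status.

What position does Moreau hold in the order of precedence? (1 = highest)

By class of mission: Quinn, Mendoza and Moreau (Apostolic Nuncio); then Amari (Ambassador); then Halvorsen and Chaudhari (High Commissioner); then Tran (Minister Plenipotentiary); then Vasquez (Minister Resident).
Quinn, Mendoza and Moreau are each accorded doyen status, so the next rule applies.
Among Quinn, Mendoza and Moreau, by date of presenting credentials (later first): Quinn (16 Jan 2014) before Mendoza (27 Apr 2013) before Moreau (15 Apr 2009).
Halvorsen and Chaudhari are each accorded doyen status, so the next rule applies.
Among Halvorsen and Chaudhari, by date of presenting credentials (later first): Halvorsen (3 Sep 2018) before Chaudhari (17 Jul 2017).
Order: Quinn, Mendoza, Moreau, Amari, Halvorsen, Chaudhari, Tran, Vasquez. So position 3.

3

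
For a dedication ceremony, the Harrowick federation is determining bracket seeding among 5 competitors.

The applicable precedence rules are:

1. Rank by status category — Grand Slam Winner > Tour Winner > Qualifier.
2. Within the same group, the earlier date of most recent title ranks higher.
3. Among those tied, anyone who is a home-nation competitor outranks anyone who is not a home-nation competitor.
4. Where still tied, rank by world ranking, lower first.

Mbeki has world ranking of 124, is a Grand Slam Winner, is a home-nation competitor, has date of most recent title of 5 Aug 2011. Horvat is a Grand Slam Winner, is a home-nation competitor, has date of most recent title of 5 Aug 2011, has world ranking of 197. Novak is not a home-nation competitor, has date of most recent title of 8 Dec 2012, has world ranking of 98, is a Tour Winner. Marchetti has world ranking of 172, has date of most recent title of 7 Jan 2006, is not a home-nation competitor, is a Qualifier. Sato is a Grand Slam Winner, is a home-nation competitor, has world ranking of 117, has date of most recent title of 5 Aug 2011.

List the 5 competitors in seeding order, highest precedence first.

By status category: Sato, Mbeki and Horvat (Grand Slam Winner); then Novak (Tour Winner); then Marchetti (Qualifier).
Sato, Mbeki and Horvat all have date of most recent title 5 Aug 2011, so the next rule applies.
Sato, Mbeki and Horvat are each a home-nation competitor, so the next rule applies.
Among Sato, Mbeki and Horvat, by world ranking (lower first): Sato (117) before Mbeki (124) before Horvat (197).
Full order: Sato, Mbeki, Horvat, Novak, Marchetti.

Sato, Mbeki, Horvat, Novak, Marchetti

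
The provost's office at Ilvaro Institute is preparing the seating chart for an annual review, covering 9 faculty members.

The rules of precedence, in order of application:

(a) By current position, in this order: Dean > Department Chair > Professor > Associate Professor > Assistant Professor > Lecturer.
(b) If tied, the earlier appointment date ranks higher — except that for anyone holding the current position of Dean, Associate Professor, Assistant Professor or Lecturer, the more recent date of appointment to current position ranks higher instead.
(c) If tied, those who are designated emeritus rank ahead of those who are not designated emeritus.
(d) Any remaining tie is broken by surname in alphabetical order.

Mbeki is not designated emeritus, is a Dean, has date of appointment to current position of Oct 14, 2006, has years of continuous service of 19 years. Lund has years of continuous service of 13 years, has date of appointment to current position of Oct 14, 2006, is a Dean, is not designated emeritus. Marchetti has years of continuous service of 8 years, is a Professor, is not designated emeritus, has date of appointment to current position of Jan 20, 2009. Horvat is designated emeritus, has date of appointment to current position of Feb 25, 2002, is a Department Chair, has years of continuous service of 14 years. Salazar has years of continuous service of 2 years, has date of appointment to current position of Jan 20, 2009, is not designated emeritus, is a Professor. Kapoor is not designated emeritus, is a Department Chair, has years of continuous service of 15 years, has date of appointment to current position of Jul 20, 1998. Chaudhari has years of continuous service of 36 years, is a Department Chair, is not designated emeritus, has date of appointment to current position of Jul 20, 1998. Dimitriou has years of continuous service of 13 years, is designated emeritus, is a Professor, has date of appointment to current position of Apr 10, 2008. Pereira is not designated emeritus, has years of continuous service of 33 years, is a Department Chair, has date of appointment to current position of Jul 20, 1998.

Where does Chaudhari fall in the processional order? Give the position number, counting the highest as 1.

By current position: Lund and Mbeki (Dean); then Chaudhari, Kapoor, Pereira and Horvat (Department Chair); then Dimitriou, Marchetti and Salazar (Professor).
Lund and Mbeki both have date of appointment to current position Oct 14, 2006, so the next rule applies.
Lund and Mbeki are each not designated emeritus, so the next rule applies.
Among Lund and Mbeki, alphabetically by surname: Lund before Mbeki.
Among Chaudhari, Kapoor, Pereira and Horvat, by date of appointment to current position (earlier first): Chaudhari, Kapoor and Pereira (Jul 20, 1998) before Horvat (Feb 25, 2002).
Chaudhari, Kapoor and Pereira are each not designated emeritus, so the next rule applies.
Among Chaudhari, Kapoor and Pereira, alphabetically by surname: Chaudhari before Kapoor before Pereira.
Among Dimitriou, Marchetti and Salazar, by date of appointment to current position (earlier first): Dimitriou (Apr 10, 2008) before Marchetti and Salazar (Jan 20, 2009).
Marchetti and Salazar are each not designated emeritus, so the next rule applies.
Among Marchetti and Salazar, alphabetically by surname: Marchetti before Salazar.
Order: Lund, Mbeki, Chaudhari, Kapoor, Pereira, Horvat, Dimitriou, Marchetti, Salazar. So position 3.

3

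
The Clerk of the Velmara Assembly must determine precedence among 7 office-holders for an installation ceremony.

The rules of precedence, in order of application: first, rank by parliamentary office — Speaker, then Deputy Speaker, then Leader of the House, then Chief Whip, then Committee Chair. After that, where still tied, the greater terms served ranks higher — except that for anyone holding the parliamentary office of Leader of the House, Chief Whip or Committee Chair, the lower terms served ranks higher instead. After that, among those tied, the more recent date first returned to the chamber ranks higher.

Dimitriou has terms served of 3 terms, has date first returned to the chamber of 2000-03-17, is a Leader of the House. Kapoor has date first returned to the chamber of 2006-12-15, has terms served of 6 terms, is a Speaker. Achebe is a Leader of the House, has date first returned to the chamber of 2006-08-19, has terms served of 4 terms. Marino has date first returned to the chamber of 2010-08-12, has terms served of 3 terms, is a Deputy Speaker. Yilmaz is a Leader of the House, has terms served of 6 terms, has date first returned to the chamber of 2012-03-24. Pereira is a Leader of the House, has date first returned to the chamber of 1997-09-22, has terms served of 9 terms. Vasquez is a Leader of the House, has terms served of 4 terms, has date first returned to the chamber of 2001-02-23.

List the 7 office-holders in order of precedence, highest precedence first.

By parliamentary office: Kapoor (Speaker); then Marino (Deputy Speaker); then Dimitriou, Achebe, Vasquez, Yilmaz and Pereira (Leader of the House).
Among Dimitriou, Achebe, Vasquez, Yilmaz and Pereira, by terms served (lower first) (reversed rule for this group): Dimitriou (3 terms) before Achebe and Vasquez (4 terms) before Yilmaz (6 terms) before Pereira (9 terms).
Among Achebe and Vasquez, by date first returned to the chamber (later first): Achebe (2006-08-19) before Vasquez (2001-02-23).
Full order: Kapoor, Marino, Dimitriou, Achebe, Vasquez, Yilmaz, Pereira.

Kapoor, Marino, Dimitriou, Achebe, Vasquez, Yilmaz, Pereira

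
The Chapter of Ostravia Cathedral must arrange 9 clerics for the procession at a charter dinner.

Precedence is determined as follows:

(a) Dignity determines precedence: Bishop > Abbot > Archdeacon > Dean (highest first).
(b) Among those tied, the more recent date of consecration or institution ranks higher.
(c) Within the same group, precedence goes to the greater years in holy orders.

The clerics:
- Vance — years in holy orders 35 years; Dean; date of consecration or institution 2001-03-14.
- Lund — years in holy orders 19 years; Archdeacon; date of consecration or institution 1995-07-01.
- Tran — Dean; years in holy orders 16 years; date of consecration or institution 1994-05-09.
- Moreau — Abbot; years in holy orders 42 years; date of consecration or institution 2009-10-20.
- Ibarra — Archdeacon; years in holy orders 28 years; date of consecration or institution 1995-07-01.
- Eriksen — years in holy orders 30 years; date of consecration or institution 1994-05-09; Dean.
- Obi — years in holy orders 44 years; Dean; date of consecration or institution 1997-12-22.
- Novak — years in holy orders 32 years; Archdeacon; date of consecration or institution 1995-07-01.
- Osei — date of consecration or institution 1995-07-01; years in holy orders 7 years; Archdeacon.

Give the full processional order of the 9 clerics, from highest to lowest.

By dignity: Moreau (Abbot); then Novak, Ibarra, Lund and Osei (Archdeacon); then Vance, Obi, Eriksen and Tran (Dean).
Novak, Ibarra, Lund and Osei all have date of consecration or institution 1995-07-01, so the next rule applies.
Among Novak, Ibarra, Lund and Osei, by years in holy orders (higher first): Novak (32 years) before Ibarra (28 years) before Lund (19 years) before Osei (7 years).
Among Vance, Obi, Eriksen and Tran, by date of consecration or institution (later first): Vance (2001-03-14) before Obi (1997-12-22) before Eriksen and Tran (1994-05-09).
Among Eriksen and Tran, by years in holy orders (higher first): Eriksen (30 years) before Tran (16 years).
Full order: Moreau, Novak, Ibarra, Lund, Osei, Vance, Obi, Eriksen, Tran.

Moreau, Novak, Ibarra, Lund, Osei, Vance, Obi, Eriksen, Tran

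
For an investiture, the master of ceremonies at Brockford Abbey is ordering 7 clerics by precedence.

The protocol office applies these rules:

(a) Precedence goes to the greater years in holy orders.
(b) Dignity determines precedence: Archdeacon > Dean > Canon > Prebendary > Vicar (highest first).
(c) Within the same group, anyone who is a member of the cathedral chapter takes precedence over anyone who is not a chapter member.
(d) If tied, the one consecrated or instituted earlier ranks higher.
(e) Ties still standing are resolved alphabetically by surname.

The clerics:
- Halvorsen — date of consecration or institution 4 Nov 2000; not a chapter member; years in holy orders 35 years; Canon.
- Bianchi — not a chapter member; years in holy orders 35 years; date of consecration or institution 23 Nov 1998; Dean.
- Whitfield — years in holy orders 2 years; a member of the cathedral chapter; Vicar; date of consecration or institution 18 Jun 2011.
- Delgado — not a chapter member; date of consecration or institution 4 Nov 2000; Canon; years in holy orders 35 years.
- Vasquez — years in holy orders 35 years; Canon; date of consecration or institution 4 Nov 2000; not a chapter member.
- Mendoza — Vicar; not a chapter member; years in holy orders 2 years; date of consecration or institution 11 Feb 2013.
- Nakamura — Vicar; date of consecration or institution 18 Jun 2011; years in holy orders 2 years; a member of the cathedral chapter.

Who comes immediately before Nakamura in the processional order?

Vasquez

By years in holy orders (higher first): Bianchi, Delgado, Halvorsen and Vasquez (each 35 years); then Nakamura, Whitfield and Mendoza (each 2 years).
Among Bianchi, Delgado, Halvorsen and Vasquez, by dignity: Bianchi (Dean) before Delgado, Halvorsen and Vasquez (Canon).
Delgado, Halvorsen and Vasquez are each not a chapter member, so the next rule applies.
Delgado, Halvorsen and Vasquez all have date of consecration or institution 4 Nov 2000, so the next rule applies.
Among Delgado, Halvorsen and Vasquez, alphabetically by surname: Delgado before Halvorsen before Vasquez.
Nakamura, Whitfield and Mendoza are each Vicar, so the next rule applies.
Among Nakamura, Whitfield and Mendoza, a member of the cathedral chapter before not a chapter member: Nakamura and Whitfield (a member of the cathedral chapter) before Mendoza (not a chapter member).
Nakamura and Whitfield both have date of consecration or institution 18 Jun 2011, so the next rule applies.
Among Nakamura and Whitfield, alphabetically by surname: Nakamura before Whitfield.
Order: Bianchi, Delgado, Halvorsen, Vasquez, Nakamura, Whitfield, Mendoza.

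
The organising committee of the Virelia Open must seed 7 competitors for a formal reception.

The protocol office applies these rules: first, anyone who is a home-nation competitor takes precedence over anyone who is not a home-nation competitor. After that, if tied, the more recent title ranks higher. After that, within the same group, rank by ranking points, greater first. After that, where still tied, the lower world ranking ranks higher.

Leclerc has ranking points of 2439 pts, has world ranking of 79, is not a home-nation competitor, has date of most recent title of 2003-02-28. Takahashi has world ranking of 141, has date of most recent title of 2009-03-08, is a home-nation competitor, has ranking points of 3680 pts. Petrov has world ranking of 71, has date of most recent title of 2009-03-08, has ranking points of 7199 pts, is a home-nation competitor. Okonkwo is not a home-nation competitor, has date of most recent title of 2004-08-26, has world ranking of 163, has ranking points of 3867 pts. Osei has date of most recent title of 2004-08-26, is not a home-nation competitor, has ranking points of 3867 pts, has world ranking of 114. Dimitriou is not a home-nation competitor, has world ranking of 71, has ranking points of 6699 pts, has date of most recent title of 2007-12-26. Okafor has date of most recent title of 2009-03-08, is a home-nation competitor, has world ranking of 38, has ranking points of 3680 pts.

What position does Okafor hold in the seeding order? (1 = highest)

By the first rule: Petrov, Okafor and Takahashi (each a home-nation competitor); then Dimitriou, Osei, Okonkwo and Leclerc (each not a home-nation competitor).
Petrov, Okafor and Takahashi all have date of most recent title 2009-03-08, so the next rule applies.
Among Petrov, Okafor and Takahashi, by ranking points (higher first): Petrov (7199 pts) before Okafor and Takahashi (3680 pts).
Among Okafor and Takahashi, by world ranking (lower first): Okafor (38) before Takahashi (141).
Among Dimitriou, Osei, Okonkwo and Leclerc, by date of most recent title (later first): Dimitriou (2007-12-26) before Osei and Okonkwo (2004-08-26) before Leclerc (2003-02-28).
Osei and Okonkwo both have ranking points 3867 pts, so the next rule applies.
Among Osei and Okonkwo, by world ranking (lower first): Osei (114) before Okonkwo (163).
Order: Petrov, Okafor, Takahashi, Dimitriou, Osei, Okonkwo, Leclerc. So position 2.

2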